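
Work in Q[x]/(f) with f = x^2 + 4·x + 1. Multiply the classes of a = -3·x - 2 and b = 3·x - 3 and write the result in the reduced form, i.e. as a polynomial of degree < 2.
First multiply in Q[x] without reducing: a · b = -9·x^2 + 3·x + 6. Now divide by f(x) = x^2 + 4·x + 1, eliminating the leading term at each step:
  leading term -9·x^2: subtract (-9)·f(x) = -9·x^2 - 36·x - 9, leaving 39·x + 15
The degree is now < 2, so this is the remainder. Hence a · b ≡ 39·x + 15 in Q[x]/(f).

Final answer: a · b ≡ 39·x + 15 (mod f(x))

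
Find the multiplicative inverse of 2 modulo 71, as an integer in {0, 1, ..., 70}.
Apply the extended Euclidean algorithm to (71, 2), tracking rows (r, s, t) with s·71 + t·2 = r. Each division r_prev = q·r_cur + r_new produces the new row as (previous row) − q·(current row):
  row A: (71, 1, 0)   [1·71 + 0·2 = 71]
  row B: (2, 0, 1)   [0·71 + 1·2 = 2]
  71 = 35·2 + 1   → row C = row A − 35·row B = (1, 1, −35)   [check: 1·71 − 35·2 = 1]
  2 = 2·1 + 0   → remainder 0, stop. gcd = 1 (last nonzero row C).
The gcd is 1, so 2 is invertible mod 71. The last nonzero row gives 1·71 − 35·2 = 1, so t = −35. So 2^(−1) ≡ −35 ≡ 36 (mod 71). Verify: 2 · 36 = 72 ≡ 1 (mod 71). ✓

Final answer: 2^(−1) ≡ 36 (mod 71)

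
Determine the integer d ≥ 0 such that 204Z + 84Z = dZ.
In the PID Z, (a, b) is generated by gcd(a, b). Compute gcd(204, 84) with the extended Euclidean algorithm, tracking rows (r, s, t) with s·204 + t·84 = r:
  row A: (204, 1, 0)   [1·204 + 0·84 = 204]
  row B: (84, 0, 1)   [0·204 + 1·84 = 84]
  204 = 2·84 + 36   → row C = row A − 2·row B = (36, 1, −2)   [check: 1·204 − 2·84 = 36]
  84 = 2·36 + 12   → row D = row B − 2·row C = (12, −2, 5)   [check: −2·204 + 5·84 = 12]
  36 = 3·12 + 0   → remainder 0, stop. gcd = 12 (last nonzero row D).
So gcd(204, 84) = 12, with Bézout identity −2·204 + 5·84 = 12. Containment (⊇): the Bézout identity exhibits 12 as an element of (204, 84), giving (12) ⊆ (204, 84). Containment (⊆): since 12 | 204 and 12 | 84 (204 = 12·17, 84 = 12·7), every Z-linear combination of 204 and 84 is divisible by 12, so (204, 84) ⊆ (12). Therefore (204, 84) = (12), d = 12.

Final answer: (204, 84) = (12); d = 12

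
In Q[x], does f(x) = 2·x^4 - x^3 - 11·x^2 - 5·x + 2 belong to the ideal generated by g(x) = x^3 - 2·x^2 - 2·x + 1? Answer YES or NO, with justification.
In Q[x] the ideal (g) consists of all multiples of g, so f ∈ (g) iff g | f, i.e. iff the remainder of f on division by g is 0. Divide f by g (g is monic, so eliminate the leading term of the running remainder at each step):
  leading term 2·x^4: subtract (2·x)·g(x) = 2·x^4 - 4·x^3 - 4·x^2 + 2·x, leaving 3·x^3 - 7·x^2 - 7·x + 2
  leading term 3·x^3: subtract (3)·g(x) = 3·x^3 - 6·x^2 - 6·x + 3, leaving -x^2 - x - 1
The remainder r(x) = -x^2 - x - 1 ≠ 0 (and deg r < deg g), so g ∤ f, i.e. f ∉ (g).

Final answer: NO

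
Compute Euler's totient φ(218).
φ is multiplicative, with φ(p^e) = p^e − p^(e−1). Factorise 218 = 2 · 109. Then
  φ(218) = (2 − 1) · (109 − 1) = 1 · 108 = 108.

Final answer: φ(218) = 108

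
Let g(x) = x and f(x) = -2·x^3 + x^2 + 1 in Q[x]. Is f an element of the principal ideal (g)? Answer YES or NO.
In Q[x] the ideal (g) consists of all multiples of g, so f ∈ (g) iff g | f, i.e. iff the remainder of f on division by g is 0. Divide f by g (g is monic, so eliminate the leading term of the running remainder at each step):
  leading term -2·x^3: subtract (-2·x^2)·g(x) = -2·x^3, leaving x^2 + 1
  leading term x^2: subtract (x)·g(x) = x^2, leaving 1
The remainder r(x) = 1 ≠ 0 (and deg r < deg g), so g ∤ f, i.e. f ∉ (g).

Final answer: NO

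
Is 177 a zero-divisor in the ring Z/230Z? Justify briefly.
NO

gcd(177, 230) = 1, so 177 is a unit in Z/230Z (it has a multiplicative inverse). A unit cannot be a zero-divisor: if 177·b ≡ 0 then multiplying both sides by 177^(−1) gives b ≡ 0. So 177 is not a zero-divisor.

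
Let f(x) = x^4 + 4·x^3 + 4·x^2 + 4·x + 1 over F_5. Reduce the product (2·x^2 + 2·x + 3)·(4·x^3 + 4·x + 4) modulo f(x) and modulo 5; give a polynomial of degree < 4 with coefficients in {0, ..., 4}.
Multiply as integer polynomials: a · b = 8·x^5 + 8·x^4 + 20·x^3 + 16·x^2 + 20·x + 12. Reducing coefficients mod 5: a · b ≡ 3·x^5 + 3·x^4 + x^2 + 2. Now divide by f(x) = x^4 + 4·x^3 + 4·x^2 + 4·x + 1 in F_5[x], eliminating the leading term at each step:
  leading term 3·x^5: subtract (3·x)·f(x) = 3·x^5 + 2·x^4 + 2·x^3 + 2·x^2 + 3·x, leaving x^4 + 3·x^3 + 4·x^2 + 2·x + 2 (coefficients mod 5)
  leading term x^4: subtract (1)·f(x) = x^4 + 4·x^3 + 4·x^2 + 4·x + 1, leaving 4·x^3 + 3·x + 1 (coefficients mod 5)
The degree is now < 4, so this is the remainder. Hence a · b ≡ 4·x^3 + 3·x + 1 in F_5[x]/(f).

Final answer: a · b ≡ 4·x^3 + 3·x + 1 (mod f(x))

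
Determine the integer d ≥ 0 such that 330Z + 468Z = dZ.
(330, 468) = (6); d = 6

In the PID Z, (a, b) is generated by gcd(a, b). Compute gcd(468, 330) with the extended Euclidean algorithm, tracking rows (r, s, t) with s·468 + t·330 = r:
  row A: (468, 1, 0)   [1·468 + 0·330 = 468]
  row B: (330, 0, 1)   [0·468 + 1·330 = 330]
  468 = 1·330 + 138   → row C = row A − 1·row B = (138, 1, −1)   [check: 1·468 − 1·330 = 138]
  330 = 2·138 + 54   → row D = row B − 2·row C = (54, −2, 3)   [check: −2·468 + 3·330 = 54]
  138 = 2·54 + 30   → row E = row C − 2·row D = (30, 5, −7)   [check: 5·468 − 7·330 = 30]
  54 = 1·30 + 24   → row F = row D − 1·row E = (24, −7, 10)   [check: −7·468 + 10·330 = 24]
  30 = 1·24 + 6   → row G = row E − 1·row F = (6, 12, −17)   [check: 12·468 − 17·330 = 6]
  24 = 4·6 + 0   → remainder 0, stop. gcd = 6 (last nonzero row G).
So gcd(330, 468) = 6, with Bézout identity 12·468 − 17·330 = 6. Containment (⊇): the Bézout identity exhibits 6 as an element of (330, 468), giving (6) ⊆ (330, 468). Containment (⊆): since 6 | 330 and 6 | 468 (330 = 6·55, 468 = 6·78), every Z-linear combination of 330 and 468 is divisible by 6, so (330, 468) ⊆ (6). Therefore (330, 468) = (6), d = 6.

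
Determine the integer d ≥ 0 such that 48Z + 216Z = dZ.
In the PID Z, (a, b) is generated by gcd(a, b). Compute gcd(216, 48) with the extended Euclidean algorithm, tracking rows (r, s, t) with s·216 + t·48 = r:
  row A: (216, 1, 0)   [1·216 + 0·48 = 216]
  row B: (48, 0, 1)   [0·216 + 1·48 = 48]
  216 = 4·48 + 24   → row C = row A − 4·row B = (24, 1, −4)   [check: 1·216 − 4·48 = 24]
  48 = 2·24 + 0   → remainder 0, stop. gcd = 24 (last nonzero row C).
So gcd(48, 216) = 24, with Bézout identity 1·216 − 4·48 = 24. Containment (⊇): the Bézout identity exhibits 24 as an element of (48, 216), giving (24) ⊆ (48, 216). Containment (⊆): since 24 | 48 and 24 | 216 (48 = 24·2, 216 = 24·9), every Z-linear combination of 48 and 216 is divisible by 24, so (48, 216) ⊆ (24). Therefore (48, 216) = (24), d = 24.

Final answer: (48, 216) = (24); d = 24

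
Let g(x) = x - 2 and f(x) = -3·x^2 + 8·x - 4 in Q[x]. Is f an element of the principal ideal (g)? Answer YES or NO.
In Q[x] the ideal (g) consists of all multiples of g, so f ∈ (g) iff g | f, i.e. iff the remainder of f on division by g is 0. Divide f by g (g is monic, so eliminate the leading term of the running remainder at each step):
  leading term -3·x^2: subtract (-3·x)·g(x) = -3·x^2 + 6·x, leaving 2·x - 4
  leading term 2·x: subtract (2)·g(x) = 2·x - 4, leaving 0
The remainder is 0, so f(x) = g(x) · h(x) with h(x) = 2 - 3·x. Hence g | f, i.e. f ∈ (g).

Final answer: YES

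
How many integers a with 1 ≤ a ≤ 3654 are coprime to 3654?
The number of a ∈ {1, ..., 3654} with gcd(a, 3654) = 1 is by definition Euler's totient φ(3654). φ is multiplicative, with φ(p^e) = p^e − p^(e−1). Factorise 3654 = 2 · 3^2 · 7 · 29. Then
  φ(3654) = (2 − 1) · (3^2 − 3^1) · (7 − 1) · (29 − 1) = 1 · 6 · 6 · 28 = 1008.
So there are 1008 such integers.

Final answer: 1008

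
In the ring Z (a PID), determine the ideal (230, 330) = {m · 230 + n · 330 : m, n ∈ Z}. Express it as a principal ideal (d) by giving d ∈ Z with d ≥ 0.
(230, 330) = (10); d = 10

In the PID Z, (a, b) is generated by gcd(a, b). Compute gcd(330, 230) with the extended Euclidean algorithm, tracking rows (r, s, t) with s·330 + t·230 = r:
  row A: (330, 1, 0)   [1·330 + 0·230 = 330]
  row B: (230, 0, 1)   [0·330 + 1·230 = 230]
  330 = 1·230 + 100   → row C = row A − 1·row B = (100, 1, −1)   [check: 1·330 − 1·230 = 100]
  230 = 2·100 + 30   → row D = row B − 2·row C = (30, −2, 3)   [check: −2·330 + 3·230 = 30]
  100 = 3·30 + 10   → row E = row C − 3·row D = (10, 7, −10)   [check: 7·330 − 10·230 = 10]
  30 = 3·10 + 0   → remainder 0, stop. gcd = 10 (last nonzero row E).
So gcd(230, 330) = 10, with Bézout identity 7·330 − 10·230 = 10. Containment (⊇): the Bézout identity exhibits 10 as an element of (230, 330), giving (10) ⊆ (230, 330). Containment (⊆): since 10 | 230 and 10 | 330 (230 = 10·23, 330 = 10·33), every Z-linear combination of 230 and 330 is divisible by 10, so (230, 330) ⊆ (10). Therefore (230, 330) = (10), d = 10.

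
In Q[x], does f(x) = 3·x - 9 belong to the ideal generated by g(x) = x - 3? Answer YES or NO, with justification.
YES

In Q[x] the ideal (g) consists of all multiples of g, so f ∈ (g) iff g | f, i.e. iff the remainder of f on division by g is 0. Divide f by g (g is monic, so eliminate the leading term of the running remainder at each step):
  leading term 3·x: subtract (3)·g(x) = 3·x - 9, leaving 0
The remainder is 0, so f(x) = g(x) · h(x) with h(x) = 3. Hence g | f, i.e. f ∈ (g).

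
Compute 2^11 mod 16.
Use repeated squaring. Binary(11) = 1011. Walk through the bits of the exponent 11 left-to-right: at each bit after the leading one, square the running value, then multiply by 2 if the bit is 1 (always reducing mod 16):
  bit 1 = 1 (leading): start with 2.
  bit 2 = 0: square 2^2 = 4 (mod 16).
  bit 3 = 1: square 4^2 = 16 ≡ 0; bit is 1, so multiply 0·2 = 0 (mod 16).
  bit 4 = 1: square 0^2 = 0; bit is 1, so multiply 0·2 = 0 (mod 16).
Final value: 2^11 ≡ 0 (mod 16).

Final answer: 0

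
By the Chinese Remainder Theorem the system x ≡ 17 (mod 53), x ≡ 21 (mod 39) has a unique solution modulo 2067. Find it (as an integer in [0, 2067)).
x ≡ 918 (mod 2067); the representative in [0, 2067) is 918

The moduli 53, 39 are pairwise coprime, so by the CRT there is a unique solution mod 53·39 = 2067.
Solve by successive substitution. Start with x ≡ 17 (mod 53).
  Combine with x ≡ 21 (mod 39): write x = 17 + 53·t and require 17 + 53·t ≡ 21 (mod 39), i.e. 53·t ≡ 21 − 17 ≡ 4 (mod 39). Since 53^(−1) ≡ 14 (mod 39) (53 ≡ 14 (mod 39)), t ≡ 14·4 ≡ 17 (mod 39). So x ≡ 17 + 53·17 = 918 (mod 2067).
Unique solution in [0, 2067): x = 918.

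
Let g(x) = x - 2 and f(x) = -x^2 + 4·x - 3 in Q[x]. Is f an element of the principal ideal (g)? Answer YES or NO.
NO

In Q[x] the ideal (g) consists of all multiples of g, so f ∈ (g) iff g | f, i.e. iff the remainder of f on division by g is 0. Divide f by g (g is monic, so eliminate the leading term of the running remainder at each step):
  leading term -x^2: subtract (-x)·g(x) = -x^2 + 2·x, leaving 2·x - 3
  leading term 2·x: subtract (2)·g(x) = 2·x - 4, leaving 1
The remainder r(x) = 1 ≠ 0 (and deg r < deg g), so g ∤ f, i.e. f ∉ (g).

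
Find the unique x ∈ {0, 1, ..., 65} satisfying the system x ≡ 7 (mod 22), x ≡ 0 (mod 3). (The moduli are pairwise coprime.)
The moduli 22, 3 are pairwise coprime, so by the CRT there is a unique solution mod 22·3 = 66.
Solve by successive substitution. Start with x ≡ 7 (mod 22).
  Combine with x ≡ 0 (mod 3): write x = 7 + 22·t and require 7 + 22·t ≡ 0 (mod 3), i.e. 22·t ≡ 0 − 7 ≡ 2 (mod 3). Since 22^(−1) ≡ 1 (mod 3) (22 ≡ 1 (mod 3)), t ≡ 1·2 ≡ 2 (mod 3). So x ≡ 7 + 22·2 = 51 (mod 66).
Unique solution in [0, 66): x = 51.

Final answer: x ≡ 51 (mod 66); the representative in [0, 66) is 51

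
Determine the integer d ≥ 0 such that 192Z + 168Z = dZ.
In the PID Z, (a, b) is generated by gcd(a, b). Compute gcd(192, 168) with the extended Euclidean algorithm, tracking rows (r, s, t) with s·192 + t·168 = r:
  row A: (192, 1, 0)   [1·192 + 0·168 = 192]
  row B: (168, 0, 1)   [0·192 + 1·168 = 168]
  192 = 1·168 + 24   → row C = row A − 1·row B = (24, 1, −1)   [check: 1·192 − 1·168 = 24]
  168 = 7·24 + 0   → remainder 0, stop. gcd = 24 (last nonzero row C).
So gcd(192, 168) = 24, with Bézout identity 1·192 − 1·168 = 24. Containment (⊇): the Bézout identity exhibits 24 as an element of (192, 168), giving (24) ⊆ (192, 168). Containment (⊆): since 24 | 192 and 24 | 168 (192 = 24·8, 168 = 24·7), every Z-linear combination of 192 and 168 is divisible by 24, so (192, 168) ⊆ (24). Therefore (192, 168) = (24), d = 24.

Final answer: (192, 168) = (24); d = 24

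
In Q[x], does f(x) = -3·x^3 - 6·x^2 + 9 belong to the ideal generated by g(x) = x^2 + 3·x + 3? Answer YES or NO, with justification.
In Q[x] the ideal (g) consists of all multiples of g, so f ∈ (g) iff g | f, i.e. iff the remainder of f on division by g is 0. Divide f by g (g is monic, so eliminate the leading term of the running remainder at each step):
  leading term -3·x^3: subtract (-3·x)·g(x) = -3·x^3 - 9·x^2 - 9·x, leaving 3·x^2 + 9·x + 9
  leading term 3·x^2: subtract (3)·g(x) = 3·x^2 + 9·x + 9, leaving 0
The remainder is 0, so f(x) = g(x) · h(x) with h(x) = 3 - 3·x. Hence g | f, i.e. f ∈ (g).

Final answer: YES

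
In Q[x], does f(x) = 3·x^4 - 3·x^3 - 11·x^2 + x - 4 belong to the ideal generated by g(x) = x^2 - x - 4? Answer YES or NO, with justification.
In Q[x] the ideal (g) consists of all multiples of g, so f ∈ (g) iff g | f, i.e. iff the remainder of f on division by g is 0. Divide f by g (g is monic, so eliminate the leading term of the running remainder at each step):
  leading term 3·x^4: subtract (3·x^2)·g(x) = 3·x^4 - 3·x^3 - 12·x^2, leaving x^2 + x - 4
  leading term x^2: subtract (1)·g(x) = x^2 - x - 4, leaving 2·x
The remainder r(x) = 2·x ≠ 0 (and deg r < deg g), so g ∤ f, i.e. f ∉ (g).

Final answer: NO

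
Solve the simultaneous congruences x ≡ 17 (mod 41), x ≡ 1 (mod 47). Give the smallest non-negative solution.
x ≡ 1411 (mod 1927); the representative in [0, 1927) is 1411

The moduli 41, 47 are pairwise coprime, so by the CRT there is a unique solution mod 41·47 = 1927.
Solve by successive substitution. Start with x ≡ 17 (mod 41).
  Combine with x ≡ 1 (mod 47): write x = 17 + 41·t and require 17 + 41·t ≡ 1 (mod 47), i.e. 41·t ≡ 1 − 17 ≡ 31 (mod 47). Since 41^(−1) ≡ 39 (mod 47), t ≡ 39·31 ≡ 34 (mod 47). So x ≡ 17 + 41·34 = 1411 (mod 1927).
Unique solution in [0, 1927): x = 1411.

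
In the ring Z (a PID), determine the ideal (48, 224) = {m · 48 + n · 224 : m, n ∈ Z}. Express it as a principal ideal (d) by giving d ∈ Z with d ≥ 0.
(48, 224) = (16); d = 16

In the PID Z, (a, b) is generated by gcd(a, b). Compute gcd(224, 48) with the extended Euclidean algorithm, tracking rows (r, s, t) with s·224 + t·48 = r:
  row A: (224, 1, 0)   [1·224 + 0·48 = 224]
  row B: (48, 0, 1)   [0·224 + 1·48 = 48]
  224 = 4·48 + 32   → row C = row A − 4·row B = (32, 1, −4)   [check: 1·224 − 4·48 = 32]
  48 = 1·32 + 16   → row D = row B − 1·row C = (16, −1, 5)   [check: −1·224 + 5·48 = 16]
  32 = 2·16 + 0   → remainder 0, stop. gcd = 16 (last nonzero row D).
So gcd(48, 224) = 16, with Bézout identity −1·224 + 5·48 = 16. Containment (⊇): the Bézout identity exhibits 16 as an element of (48, 224), giving (16) ⊆ (48, 224). Containment (⊆): since 16 | 48 and 16 | 224 (48 = 16·3, 224 = 16·14), every Z-linear combination of 48 and 224 is divisible by 16, so (48, 224) ⊆ (16). Therefore (48, 224) = (16), d = 16.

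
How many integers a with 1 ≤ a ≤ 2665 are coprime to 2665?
1920

The number of a ∈ {1, ..., 2665} with gcd(a, 2665) = 1 is by definition Euler's totient φ(2665). φ is multiplicative, with φ(p^e) = p^e − p^(e−1). Factorise 2665 = 5 · 13 · 41. Then
  φ(2665) = (5 − 1) · (13 − 1) · (41 − 1) = 4 · 12 · 40 = 1920.
So there are 1920 such integers.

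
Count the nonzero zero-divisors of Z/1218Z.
Z/1218Z has 881 nonzero zero-divisors

In Z/1218Z each nonzero element is either a unit (gcd with 1218 is 1) or a zero-divisor (gcd > 1). The number of units is φ(1218): factorise 1218 = 2 · 3 · 7 · 29, so φ(1218) = (2 − 1) · (3 − 1) · (7 − 1) · (29 − 1) = 1 · 2 · 6 · 28 = 336. The nonzero elements number 1218 − 1 = 1217. Hence the nonzero zero-divisors number 1217 − 336 = 881.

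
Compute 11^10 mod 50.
Use repeated squaring. Binary(10) = 1010. Walk through the bits of the exponent 10 left-to-right: at each bit after the leading one, square the running value, then multiply by 11 if the bit is 1 (always reducing mod 50):
  bit 1 = 1 (leading): start with 11.
  bit 2 = 0: square 11^2 = 121 ≡ 21 (mod 50).
  bit 3 = 1: square 21^2 = 441 ≡ 41; bit is 1, so multiply 41·11 = 451 ≡ 1 (mod 50).
  bit 4 = 0: square 1^2 = 1 (mod 50).
Final value: 11^10 ≡ 1 (mod 50).

Final answer: 1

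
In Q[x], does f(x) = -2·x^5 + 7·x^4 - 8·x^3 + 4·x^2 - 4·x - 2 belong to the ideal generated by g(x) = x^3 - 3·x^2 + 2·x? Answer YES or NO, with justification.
In Q[x] the ideal (g) consists of all multiples of g, so f ∈ (g) iff g | f, i.e. iff the remainder of f on division by g is 0. Divide f by g (g is monic, so eliminate the leading term of the running remainder at each step):
  leading term -2·x^5: subtract (-2·x^2)·g(x) = -2·x^5 + 6·x^4 - 4·x^3, leaving x^4 - 4·x^3 + 4·x^2 - 4·x - 2
  leading term x^4: subtract (x)·g(x) = x^4 - 3·x^3 + 2·x^2, leaving -x^3 + 2·x^2 - 4·x - 2
  leading term -x^3: subtract (-1)·g(x) = -x^3 + 3·x^2 - 2·x, leaving -x^2 - 2·x - 2
The remainder r(x) = -x^2 - 2·x - 2 ≠ 0 (and deg r < deg g), so g ∤ f, i.e. f ∉ (g).

Final answer: NO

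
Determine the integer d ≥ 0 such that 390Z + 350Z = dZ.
(390, 350) = (10); d = 10

In the PID Z, (a, b) is generated by gcd(a, b). Compute gcd(390, 350) with the extended Euclidean algorithm, tracking rows (r, s, t) with s·390 + t·350 = r:
  row A: (390, 1, 0)   [1·390 + 0·350 = 390]
  row B: (350, 0, 1)   [0·390 + 1·350 = 350]
  390 = 1·350 + 40   → row C = row A − 1·row B = (40, 1, −1)   [check: 1·390 − 1·350 = 40]
  350 = 8·40 + 30   → row D = row B − 8·row C = (30, −8, 9)   [check: −8·390 + 9·350 = 30]
  40 = 1·30 + 10   → row E = row C − 1·row D = (10, 9, −10)   [check: 9·390 − 10·350 = 10]
  30 = 3·10 + 0   → remainder 0, stop. gcd = 10 (last nonzero row E).
So gcd(390, 350) = 10, with Bézout identity 9·390 − 10·350 = 10. Containment (⊇): the Bézout identity exhibits 10 as an element of (390, 350), giving (10) ⊆ (390, 350). Containment (⊆): since 10 | 390 and 10 | 350 (390 = 10·39, 350 = 10·35), every Z-linear combination of 390 and 350 is divisible by 10, so (390, 350) ⊆ (10). Therefore (390, 350) = (10), d = 10.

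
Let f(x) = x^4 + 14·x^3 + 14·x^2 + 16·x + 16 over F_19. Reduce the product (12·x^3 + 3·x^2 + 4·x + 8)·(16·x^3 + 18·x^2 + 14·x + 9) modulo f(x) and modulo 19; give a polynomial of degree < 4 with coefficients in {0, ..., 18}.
a · b ≡ 5·x^3 + 18·x^2 + 2·x + 16 (mod f(x))

Multiply as integer polynomials: a · b = 192·x^6 + 264·x^5 + 286·x^4 + 350·x^3 + 227·x^2 + 148·x + 72. Reducing coefficients mod 19: a · b ≡ 2·x^6 + 17·x^5 + x^4 + 8·x^3 + 18·x^2 + 15·x + 15. Now divide by f(x) = x^4 + 14·x^3 + 14·x^2 + 16·x + 16 in F_19[x], eliminating the leading term at each step:
  leading term 2·x^6: subtract (2·x^2)·f(x) = 2·x^6 + 9·x^5 + 9·x^4 + 13·x^3 + 13·x^2, leaving 8·x^5 + 11·x^4 + 14·x^3 + 5·x^2 + 15·x + 15 (coefficients mod 19)
  leading term 8·x^5: subtract (8·x)·f(x) = 8·x^5 + 17·x^4 + 17·x^3 + 14·x^2 + 14·x, leaving 13·x^4 + 16·x^3 + 10·x^2 + x + 15 (coefficients mod 19)
  leading term 13·x^4: subtract (13)·f(x) = 13·x^4 + 11·x^3 + 11·x^2 + 18·x + 18, leaving 5·x^3 + 18·x^2 + 2·x + 16 (coefficients mod 19)
The degree is now < 4, so this is the remainder. Hence a · b ≡ 5·x^3 + 18·x^2 + 2·x + 16 in F_19[x]/(f).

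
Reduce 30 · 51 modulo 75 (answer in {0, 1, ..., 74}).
30

Both factors are already reduced mod 75. 30 · 51 = 1530. Dividing by 75: 1530 = 20·75 + 30. So (30 · 51) mod 75 = 30.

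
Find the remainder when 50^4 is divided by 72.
40

Use repeated squaring. Binary(4) = 100. Walk through the bits of the exponent 4 left-to-right: at each bit after the leading one, square the running value, then multiply by 50 if the bit is 1 (always reducing mod 72):
  bit 1 = 1 (leading): start with 50.
  bit 2 = 0: square 50^2 = 2500 ≡ 52 (mod 72).
  bit 3 = 0: square 52^2 = 2704 ≡ 40 (mod 72).
Final value: 50^4 ≡ 40 (mod 72).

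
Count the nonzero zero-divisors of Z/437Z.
Z/437Z has 40 nonzero zero-divisors

In Z/437Z each nonzero element is either a unit (gcd with 437 is 1) or a zero-divisor (gcd > 1). The number of units is φ(437): factorise 437 = 19 · 23, so φ(437) = (19 − 1) · (23 − 1) = 18 · 22 = 396. The nonzero elements number 437 − 1 = 436. Hence the nonzero zero-divisors number 436 − 396 = 40.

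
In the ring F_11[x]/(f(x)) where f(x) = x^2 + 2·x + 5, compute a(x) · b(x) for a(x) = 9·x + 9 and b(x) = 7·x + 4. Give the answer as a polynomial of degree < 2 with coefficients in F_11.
Multiply as integer polynomials: a · b = 63·x^2 + 99·x + 36. Reducing coefficients mod 11: a · b ≡ 8·x^2 + 3. Now divide by f(x) = x^2 + 2·x + 5 in F_11[x], eliminating the leading term at each step:
  leading term 8·x^2: subtract (8)·f(x) = 8·x^2 + 5·x + 7, leaving 6·x + 7 (coefficients mod 11)
The degree is now < 2, so this is the remainder. Hence a · b ≡ 6·x + 7 in F_11[x]/(f).

Final answer: a · b ≡ 6·x + 7 (mod f(x))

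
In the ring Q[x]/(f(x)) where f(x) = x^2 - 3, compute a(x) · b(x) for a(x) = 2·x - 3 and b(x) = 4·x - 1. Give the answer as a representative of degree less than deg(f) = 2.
First multiply in Q[x] without reducing: a · b = 8·x^2 - 14·x + 3. Now divide by f(x) = x^2 - 3, eliminating the leading term at each step:
  leading term 8·x^2: subtract (8)·f(x) = 8·x^2 - 24, leaving 27 - 14·x
The degree is now < 2, so this is the remainder. Hence a · b ≡ 27 - 14·x in Q[x]/(f).

Final answer: a · b ≡ 27 - 14·x (mod f(x))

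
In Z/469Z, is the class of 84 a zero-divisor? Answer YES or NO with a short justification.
YES

gcd(84, 469) = 7 > 1, so 84 is not a unit in Z/469Z. In Z/nZ every nonzero non-unit is a zero-divisor: explicitly, take b = 469/gcd = 67 ≠ 0 (mod 469); then 84·67 = 5628 = 12·469, i.e. 84·67 ≡ 0 (mod 469). So 84 is a zero-divisor.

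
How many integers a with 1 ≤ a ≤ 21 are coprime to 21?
12

The number of a ∈ {1, ..., 21} with gcd(a, 21) = 1 is by definition Euler's totient φ(21). φ is multiplicative, with φ(p^e) = p^e − p^(e−1). Factorise 21 = 3 · 7. Then
  φ(21) = (3 − 1) · (7 − 1) = 2 · 6 = 12.
So there are 12 such integers.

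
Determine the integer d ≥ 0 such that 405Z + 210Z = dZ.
(405, 210) = (15); d = 15

In the PID Z, (a, b) is generated by gcd(a, b). Compute gcd(405, 210) with the extended Euclidean algorithm, tracking rows (r, s, t) with s·405 + t·210 = r:
  row A: (405, 1, 0)   [1·405 + 0·210 = 405]
  row B: (210, 0, 1)   [0·405 + 1·210 = 210]
  405 = 1·210 + 195   → row C = row A − 1·row B = (195, 1, −1)   [check: 1·405 − 1·210 = 195]
  210 = 1·195 + 15   → row D = row B − 1·row C = (15, −1, 2)   [check: −1·405 + 2·210 = 15]
  195 = 13·15 + 0   → remainder 0, stop. gcd = 15 (last nonzero row D).
So gcd(405, 210) = 15, with Bézout identity −1·405 + 2·210 = 15. Containment (⊇): the Bézout identity exhibits 15 as an element of (405, 210), giving (15) ⊆ (405, 210). Containment (⊆): since 15 | 405 and 15 | 210 (405 = 15·27, 210 = 15·14), every Z-linear combination of 405 and 210 is divisible by 15, so (405, 210) ⊆ (15). Therefore (405, 210) = (15), d = 15.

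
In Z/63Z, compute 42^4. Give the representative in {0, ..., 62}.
0

Use repeated squaring. Binary(4) = 100. Walk through the bits of the exponent 4 left-to-right: at each bit after the leading one, square the running value, then multiply by 42 if the bit is 1 (always reducing mod 63):
  bit 1 = 1 (leading): start with 42.
  bit 2 = 0: square 42^2 = 1764 ≡ 0 (mod 63).
  bit 3 = 0: square 0^2 = 0 (mod 63).
Final value: 42^4 ≡ 0 (mod 63).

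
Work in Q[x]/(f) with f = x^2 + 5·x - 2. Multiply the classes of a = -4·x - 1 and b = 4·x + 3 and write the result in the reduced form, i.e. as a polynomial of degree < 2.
First multiply in Q[x] without reducing: a · b = -16·x^2 - 16·x - 3. Now divide by f(x) = x^2 + 5·x - 2, eliminating the leading term at each step:
  leading term -16·x^2: subtract (-16)·f(x) = -16·x^2 - 80·x + 32, leaving 64·x - 35
The degree is now < 2, so this is the remainder. Hence a · b ≡ 64·x - 35 in Q[x]/(f).

Final answer: a · b ≡ 64·x - 35 (mod f(x))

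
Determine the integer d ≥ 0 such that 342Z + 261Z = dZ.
In the PID Z, (a, b) is generated by gcd(a, b). Compute gcd(342, 261) with the extended Euclidean algorithm, tracking rows (r, s, t) with s·342 + t·261 = r:
  row A: (342, 1, 0)   [1·342 + 0·261 = 342]
  row B: (261, 0, 1)   [0·342 + 1·261 = 261]
  342 = 1·261 + 81   → row C = row A − 1·row B = (81, 1, −1)   [check: 1·342 − 1·261 = 81]
  261 = 3·81 + 18   → row D = row B − 3·row C = (18, −3, 4)   [check: −3·342 + 4·261 = 18]
  81 = 4·18 + 9   → row E = row C − 4·row D = (9, 13, −17)   [check: 13·342 − 17·261 = 9]
  18 = 2·9 + 0   → remainder 0, stop. gcd = 9 (last nonzero row E).
So gcd(342, 261) = 9, with Bézout identity 13·342 − 17·261 = 9. Containment (⊇): the Bézout identity exhibits 9 as an element of (342, 261), giving (9) ⊆ (342, 261). Containment (⊆): since 9 | 342 and 9 | 261 (342 = 9·38, 261 = 9·29), every Z-linear combination of 342 and 261 is divisible by 9, so (342, 261) ⊆ (9). Therefore (342, 261) = (9), d = 9.

Final answer: (342, 261) = (9); d = 9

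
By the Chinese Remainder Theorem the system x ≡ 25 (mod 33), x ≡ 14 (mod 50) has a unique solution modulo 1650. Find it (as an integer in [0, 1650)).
x ≡ 1114 (mod 1650); the representative in [0, 1650) is 1114

The moduli 33, 50 are pairwise coprime, so by the CRT there is a unique solution mod 33·50 = 1650.
Solve by successive substitution. Start with x ≡ 25 (mod 33).
  Combine with x ≡ 14 (mod 50): write x = 25 + 33·t and require 25 + 33·t ≡ 14 (mod 50), i.e. 33·t ≡ 14 − 25 ≡ 39 (mod 50). Since 33^(−1) ≡ 47 (mod 50), t ≡ 47·39 ≡ 33 (mod 50). So x ≡ 25 + 33·33 = 1114 (mod 1650).
Unique solution in [0, 1650): x = 1114.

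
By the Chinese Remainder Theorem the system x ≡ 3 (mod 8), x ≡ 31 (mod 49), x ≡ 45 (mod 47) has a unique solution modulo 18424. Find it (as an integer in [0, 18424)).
x ≡ 7283 (mod 18424); the representative in [0, 18424) is 7283

The moduli 8, 49, 47 are pairwise coprime, so by the CRT there is a unique solution mod 8·49·47 = 18424.
Solve by successive substitution. Start with x ≡ 3 (mod 8).
  Combine with x ≡ 31 (mod 49): write x = 3 + 8·t and require 3 + 8·t ≡ 31 (mod 49), i.e. 8·t ≡ 31 − 3 ≡ 28 (mod 49). Since 8^(−1) ≡ 43 (mod 49), t ≡ 43·28 ≡ 28 (mod 49). So x ≡ 3 + 8·28 = 227 (mod 392).
  Combine with x ≡ 45 (mod 47): write x = 227 + 392·t and require 227 + 392·t ≡ 45 (mod 47), i.e. 392·t ≡ 45 − 227 ≡ 6 (mod 47). Since 392^(−1) ≡ 3 (mod 47) (392 ≡ 16 (mod 47)), t ≡ 3·6 ≡ 18 (mod 47). So x ≡ 227 + 392·18 = 7283 (mod 18424).
Unique solution in [0, 18424): x = 7283.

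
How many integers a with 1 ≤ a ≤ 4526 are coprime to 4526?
The number of a ∈ {1, ..., 4526} with gcd(a, 4526) = 1 is by definition Euler's totient φ(4526). φ is multiplicative, with φ(p^e) = p^e − p^(e−1). Factorise 4526 = 2 · 31 · 73. Then
  φ(4526) = (2 − 1) · (31 − 1) · (73 − 1) = 1 · 30 · 72 = 2160.
So there are 2160 such integers.

Final answer: 2160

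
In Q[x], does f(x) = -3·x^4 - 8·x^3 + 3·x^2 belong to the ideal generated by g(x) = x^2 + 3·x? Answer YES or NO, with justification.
In Q[x] the ideal (g) consists of all multiples of g, so f ∈ (g) iff g | f, i.e. iff the remainder of f on division by g is 0. Divide f by g (g is monic, so eliminate the leading term of the running remainder at each step):
  leading term -3·x^4: subtract (-3·x^2)·g(x) = -3·x^4 - 9·x^3, leaving x^3 + 3·x^2
  leading term x^3: subtract (x)·g(x) = x^3 + 3·x^2, leaving 0
The remainder is 0, so f(x) = g(x) · h(x) with h(x) = -3·x^2 + x. Hence g | f, i.e. f ∈ (g).

Final answer: YES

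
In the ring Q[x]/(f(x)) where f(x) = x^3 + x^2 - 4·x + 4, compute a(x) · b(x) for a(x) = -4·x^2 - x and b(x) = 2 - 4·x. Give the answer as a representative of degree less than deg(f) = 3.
First multiply in Q[x] without reducing: a · b = 16·x^3 - 4·x^2 - 2·x. Now divide by f(x) = x^3 + x^2 - 4·x + 4, eliminating the leading term at each step:
  leading term 16·x^3: subtract (16)·f(x) = 16·x^3 + 16·x^2 - 64·x + 64, leaving -20·x^2 + 62·x - 64
The degree is now < 3, so this is the remainder. Hence a · b ≡ -20·x^2 + 62·x - 64 in Q[x]/(f).

Final answer: a · b ≡ -20·x^2 + 62·x - 64 (mod f(x))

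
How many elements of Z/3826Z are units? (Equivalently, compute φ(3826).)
Z/3826Z has φ(3826) = 1912 units

An element a ∈ Z/3826Z is a unit iff gcd(a, 3826) = 1, so the number of units is φ(3826). φ is multiplicative, with φ(p^e) = p^e − p^(e−1). Factorise 3826 = 2 · 1913. Then
  φ(3826) = (2 − 1) · (1913 − 1) = 1 · 1912 = 1912.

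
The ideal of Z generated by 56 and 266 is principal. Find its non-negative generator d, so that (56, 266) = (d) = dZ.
In the PID Z, (a, b) is generated by gcd(a, b). Compute gcd(266, 56) with the extended Euclidean algorithm, tracking rows (r, s, t) with s·266 + t·56 = r:
  row A: (266, 1, 0)   [1·266 + 0·56 = 266]
  row B: (56, 0, 1)   [0·266 + 1·56 = 56]
  266 = 4·56 + 42   → row C = row A − 4·row B = (42, 1, −4)   [check: 1·266 − 4·56 = 42]
  56 = 1·42 + 14   → row D = row B − 1·row C = (14, −1, 5)   [check: −1·266 + 5·56 = 14]
  42 = 3·14 + 0   → remainder 0, stop. gcd = 14 (last nonzero row D).
So gcd(56, 266) = 14, with Bézout identity −1·266 + 5·56 = 14. Containment (⊇): the Bézout identity exhibits 14 as an element of (56, 266), giving (14) ⊆ (56, 266). Containment (⊆): since 14 | 56 and 14 | 266 (56 = 14·4, 266 = 14·19), every Z-linear combination of 56 and 266 is divisible by 14, so (56, 266) ⊆ (14). Therefore (56, 266) = (14), d = 14.

Final answer: (56, 266) = (14); d = 14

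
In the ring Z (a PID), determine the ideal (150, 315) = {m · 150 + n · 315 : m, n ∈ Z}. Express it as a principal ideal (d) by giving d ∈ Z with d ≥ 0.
In the PID Z, (a, b) is generated by gcd(a, b). Compute gcd(315, 150) with the extended Euclidean algorithm, tracking rows (r, s, t) with s·315 + t·150 = r:
  row A: (315, 1, 0)   [1·315 + 0·150 = 315]
  row B: (150, 0, 1)   [0·315 + 1·150 = 150]
  315 = 2·150 + 15   → row C = row A − 2·row B = (15, 1, −2)   [check: 1·315 − 2·150 = 15]
  150 = 10·15 + 0   → remainder 0, stop. gcd = 15 (last nonzero row C).
So gcd(150, 315) = 15, with Bézout identity 1·315 − 2·150 = 15. Containment (⊇): the Bézout identity exhibits 15 as an element of (150, 315), giving (15) ⊆ (150, 315). Containment (⊆): since 15 | 150 and 15 | 315 (150 = 15·10, 315 = 15·21), every Z-linear combination of 150 and 315 is divisible by 15, so (150, 315) ⊆ (15). Therefore (150, 315) = (15), d = 15.

Final answer: (150, 315) = (15); d = 15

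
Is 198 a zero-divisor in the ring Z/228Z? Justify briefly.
gcd(198, 228) = 6 > 1, so 198 is not a unit in Z/228Z. In Z/nZ every nonzero non-unit is a zero-divisor: explicitly, take b = 228/gcd = 38 ≠ 0 (mod 228); then 198·38 = 7524 = 33·228, i.e. 198·38 ≡ 0 (mod 228). So 198 is a zero-divisor.

Final answer: YES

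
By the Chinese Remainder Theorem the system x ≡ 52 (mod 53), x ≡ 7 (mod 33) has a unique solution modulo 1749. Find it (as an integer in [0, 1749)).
The moduli 53, 33 are pairwise coprime, so by the CRT there is a unique solution mod 53·33 = 1749.
Solve by successive substitution. Start with x ≡ 52 (mod 53).
  Combine with x ≡ 7 (mod 33): write x = 52 + 53·t and require 52 + 53·t ≡ 7 (mod 33), i.e. 53·t ≡ 7 − 52 ≡ 21 (mod 33). Since 53^(−1) ≡ 5 (mod 33) (53 ≡ 20 (mod 33)), t ≡ 5·21 ≡ 6 (mod 33). So x ≡ 52 + 53·6 = 370 (mod 1749).
Unique solution in [0, 1749): x = 370.

Final answer: x ≡ 370 (mod 1749); the representative in [0, 1749) is 370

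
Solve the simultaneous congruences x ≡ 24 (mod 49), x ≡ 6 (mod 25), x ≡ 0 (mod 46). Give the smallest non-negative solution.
The moduli 49, 25, 46 are pairwise coprime, so by the CRT there is a unique solution mod 49·25·46 = 56350.
Solve by successive substitution. Start with x ≡ 24 (mod 49).
  Combine with x ≡ 6 (mod 25): write x = 24 + 49·t and require 24 + 49·t ≡ 6 (mod 25), i.e. 49·t ≡ 6 − 24 ≡ 7 (mod 25). Since 49^(−1) ≡ 24 (mod 25) (49 ≡ 24 (mod 25)), t ≡ 24·7 ≡ 18 (mod 25). So x ≡ 24 + 49·18 = 906 (mod 1225).
  Combine with x ≡ 0 (mod 46): write x = 906 + 1225·t and require 906 + 1225·t ≡ 0 (mod 46), i.e. 1225·t ≡ 0 − 906 ≡ 14 (mod 46). Since 1225^(−1) ≡ 27 (mod 46) (1225 ≡ 29 (mod 46)), t ≡ 27·14 ≡ 10 (mod 46). So x ≡ 906 + 1225·10 = 13156 (mod 56350).
Unique solution in [0, 56350): x = 13156.

Final answer: x ≡ 13156 (mod 56350); the representative in [0, 56350) is 13156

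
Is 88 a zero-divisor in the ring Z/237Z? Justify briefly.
NO

gcd(88, 237) = 1, so 88 is a unit in Z/237Z (it has a multiplicative inverse). A unit cannot be a zero-divisor: if 88·b ≡ 0 then multiplying both sides by 88^(−1) gives b ≡ 0. So 88 is not a zero-divisor.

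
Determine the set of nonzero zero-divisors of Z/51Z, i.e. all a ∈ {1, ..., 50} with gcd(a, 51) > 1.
An element a ∈ Z/51Z (with a ≠ 0) is a zero-divisor iff gcd(a, 51) > 1 (because a is a unit precisely when gcd(a, n) = 1, and in Z/nZ every nonzero, non-unit element is a zero-divisor). Scan a = 1, ..., 50 and keep those with gcd(a, 51) > 1:
  gcd(3, 51) = 3, gcd(6, 51) = 3, gcd(9, 51) = 3, gcd(12, 51) = 3, gcd(15, 51) = 3, gcd(17, 51) = 17, gcd(18, 51) = 3, gcd(21, 51) = 3, gcd(24, 51) = 3, gcd(27, 51) = 3, gcd(30, 51) = 3, gcd(33, 51) = 3, gcd(34, 51) = 17, gcd(36, 51) = 3, gcd(39, 51) = 3, gcd(42, 51) = 3, gcd(45, 51) = 3, gcd(48, 51) = 3.
All other a ∈ {1, ..., 50} have gcd(a, 51) = 1 and are units. So the nonzero zero-divisors are exactly the 18 values of a appearing in this scan.

Final answer: nonzero zero-divisors of Z/51Z = {3, 6, 9, 12, 15, 17, 18, 21, 24, 27, 30, 33, 34, 36, 39, 42, 45, 48}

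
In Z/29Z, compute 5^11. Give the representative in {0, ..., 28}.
Use repeated squaring. Binary(11) = 1011. Walk through the bits of the exponent 11 left-to-right: at each bit after the leading one, square the running value, then multiply by 5 if the bit is 1 (always reducing mod 29):
  bit 1 = 1 (leading): start with 5.
  bit 2 = 0: square 5^2 = 25 (mod 29).
  bit 3 = 1: square 25^2 = 625 ≡ 16; bit is 1, so multiply 16·5 = 80 ≡ 22 (mod 29).
  bit 4 = 1: square 22^2 = 484 ≡ 20; bit is 1, so multiply 20·5 = 100 ≡ 13 (mod 29).
Final value: 5^11 ≡ 13 (mod 29).

Final answer: 13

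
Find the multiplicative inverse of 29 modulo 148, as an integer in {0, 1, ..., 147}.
29^(−1) ≡ 97 (mod 148)

Apply the extended Euclidean algorithm to (148, 29), tracking rows (r, s, t) with s·148 + t·29 = r. Each division r_prev = q·r_cur + r_new produces the new row as (previous row) − q·(current row):
  row A: (148, 1, 0)   [1·148 + 0·29 = 148]
  row B: (29, 0, 1)   [0·148 + 1·29 = 29]
  148 = 5·29 + 3   → row C = row A − 5·row B = (3, 1, −5)   [check: 1·148 − 5·29 = 3]
  29 = 9·3 + 2   → row D = row B − 9·row C = (2, −9, 46)   [check: −9·148 + 46·29 = 2]
  3 = 1·2 + 1   → row E = row C − 1·row D = (1, 10, −51)   [check: 10·148 − 51·29 = 1]
  2 = 2·1 + 0   → remainder 0, stop. gcd = 1 (last nonzero row E).
The gcd is 1, so 29 is invertible mod 148. The last nonzero row gives 10·148 − 51·29 = 1, so t = −51. So 29^(−1) ≡ −51 ≡ 97 (mod 148). Verify: 29 · 97 = 2813 ≡ 1 (mod 148). ✓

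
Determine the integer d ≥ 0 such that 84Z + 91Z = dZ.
(84, 91) = (7); d = 7

In the PID Z, (a, b) is generated by gcd(a, b). Compute gcd(91, 84) with the extended Euclidean algorithm, tracking rows (r, s, t) with s·91 + t·84 = r:
  row A: (91, 1, 0)   [1·91 + 0·84 = 91]
  row B: (84, 0, 1)   [0·91 + 1·84 = 84]
  91 = 1·84 + 7   → row C = row A − 1·row B = (7, 1, −1)   [check: 1·91 − 1·84 = 7]
  84 = 12·7 + 0   → remainder 0, stop. gcd = 7 (last nonzero row C).
So gcd(84, 91) = 7, with Bézout identity 1·91 − 1·84 = 7. Containment (⊇): the Bézout identity exhibits 7 as an element of (84, 91), giving (7) ⊆ (84, 91). Containment (⊆): since 7 | 84 and 7 | 91 (84 = 7·12, 91 = 7·13), every Z-linear combination of 84 and 91 is divisible by 7, so (84, 91) ⊆ (7). Therefore (84, 91) = (7), d = 7.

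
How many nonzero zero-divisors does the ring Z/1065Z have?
Z/1065Z has 504 nonzero zero-divisors

In Z/1065Z each nonzero element is either a unit (gcd with 1065 is 1) or a zero-divisor (gcd > 1). The number of units is φ(1065): factorise 1065 = 3 · 5 · 71, so φ(1065) = (3 − 1) · (5 − 1) · (71 − 1) = 2 · 4 · 70 = 560. The nonzero elements number 1065 − 1 = 1064. Hence the nonzero zero-divisors number 1064 − 560 = 504.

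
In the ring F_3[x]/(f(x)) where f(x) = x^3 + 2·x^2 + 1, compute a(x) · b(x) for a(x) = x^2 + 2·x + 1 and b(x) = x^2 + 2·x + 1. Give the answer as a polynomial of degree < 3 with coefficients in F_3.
a · b ≡ 2·x^2 + 2 (mod f(x))

Multiply as integer polynomials: a · b = x^4 + 4·x^3 + 6·x^2 + 4·x + 1. Reducing coefficients mod 3: a · b ≡ x^4 + x^3 + x + 1. Now divide by f(x) = x^3 + 2·x^2 + 1 in F_3[x], eliminating the leading term at each step:
  leading term x^4: subtract (x)·f(x) = x^4 + 2·x^3 + x, leaving 2·x^3 + 1 (coefficients mod 3)
  leading term 2·x^3: subtract (2)·f(x) = 2·x^3 + x^2 + 2, leaving 2·x^2 + 2 (coefficients mod 3)
The degree is now < 3, so this is the remainder. Hence a · b ≡ 2·x^2 + 2 in F_3[x]/(f).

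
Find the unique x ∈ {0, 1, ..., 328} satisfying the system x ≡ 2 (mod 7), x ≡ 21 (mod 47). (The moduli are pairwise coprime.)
The moduli 7, 47 are pairwise coprime, so by the CRT there is a unique solution mod 7·47 = 329.
Solve by successive substitution. Start with x ≡ 2 (mod 7).
  Combine with x ≡ 21 (mod 47): write x = 2 + 7·t and require 2 + 7·t ≡ 21 (mod 47), i.e. 7·t ≡ 21 − 2 ≡ 19 (mod 47). Since 7^(−1) ≡ 27 (mod 47), t ≡ 27·19 ≡ 43 (mod 47). So x ≡ 2 + 7·43 = 303 (mod 329).
Unique solution in [0, 329): x = 303.

Final answer: x ≡ 303 (mod 329); the representative in [0, 329) is 303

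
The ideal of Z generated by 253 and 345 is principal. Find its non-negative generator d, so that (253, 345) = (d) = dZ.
(253, 345) = (23); d = 23

In the PID Z, (a, b) is generated by gcd(a, b). Compute gcd(345, 253) with the extended Euclidean algorithm, tracking rows (r, s, t) with s·345 + t·253 = r:
  row A: (345, 1, 0)   [1·345 + 0·253 = 345]
  row B: (253, 0, 1)   [0·345 + 1·253 = 253]
  345 = 1·253 + 92   → row C = row A − 1·row B = (92, 1, −1)   [check: 1·345 − 1·253 = 92]
  253 = 2·92 + 69   → row D = row B − 2·row C = (69, −2, 3)   [check: −2·345 + 3·253 = 69]
  92 = 1·69 + 23   → row E = row C − 1·row D = (23, 3, −4)   [check: 3·345 − 4·253 = 23]
  69 = 3·23 + 0   → remainder 0, stop. gcd = 23 (last nonzero row E).
So gcd(253, 345) = 23, with Bézout identity 3·345 − 4·253 = 23. Containment (⊇): the Bézout identity exhibits 23 as an element of (253, 345), giving (23) ⊆ (253, 345). Containment (⊆): since 23 | 253 and 23 | 345 (253 = 23·11, 345 = 23·15), every Z-linear combination of 253 and 345 is divisible by 23, so (253, 345) ⊆ (23). Therefore (253, 345) = (23), d = 23.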